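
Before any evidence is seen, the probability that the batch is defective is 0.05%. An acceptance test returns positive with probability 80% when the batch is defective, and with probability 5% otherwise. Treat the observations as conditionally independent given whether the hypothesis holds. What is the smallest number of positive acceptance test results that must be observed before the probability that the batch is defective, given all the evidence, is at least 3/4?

4

Prior odds: 0.0005 ÷ 0.9995 = 1/1999.
Likelihood ratio of a positive result = 0.8/0.05 = 16.
Target odds: 0.75 ÷ 0.25 = 3.
Need (1/1999) × 16ⁿ ≥ 3, i.e. 16ⁿ ≥ 5997.
16³ = 4096 falls short of 5997 but 16⁴ = 65536 reaches it, so n = 4.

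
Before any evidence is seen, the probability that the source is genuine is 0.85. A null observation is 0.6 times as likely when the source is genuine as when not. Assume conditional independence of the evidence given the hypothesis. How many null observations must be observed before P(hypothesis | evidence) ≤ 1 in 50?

12

Prior odds = 0.85/0.15 = 17/3.
Likelihood ratio per null observation = 0.6.
Target odds: 0.02 ÷ 0.98 = 1/49.
Require 0.6ⁿ ≤ 1/49 ÷ (17/3) = 3/833.
0.6¹¹ = 177147/48828125 is still above 3/833 but 0.6¹² = 531441/244140625 is at or below it, so n = 12.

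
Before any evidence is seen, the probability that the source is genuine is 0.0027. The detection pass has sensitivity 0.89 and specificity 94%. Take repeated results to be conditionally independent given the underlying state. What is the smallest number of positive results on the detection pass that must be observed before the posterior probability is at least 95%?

Prior odds: 0.0027 ÷ 0.9973 = 27/9973.
False-positive rate = 1 − 0.94 = 0.06; likelihood ratio of a positive = 0.89/0.06 = 89/6.
Target posterior odds = 0.95/0.05 = 19.
Need (27/9973) × (89/6)ⁿ ≥ 19, i.e. (89/6)ⁿ ≥ 189487/27.
(89/6)³ = 704969/216 falls short of 189487/27 but (89/6)⁴ = 62742241/1296 reaches it, so n = 4.

4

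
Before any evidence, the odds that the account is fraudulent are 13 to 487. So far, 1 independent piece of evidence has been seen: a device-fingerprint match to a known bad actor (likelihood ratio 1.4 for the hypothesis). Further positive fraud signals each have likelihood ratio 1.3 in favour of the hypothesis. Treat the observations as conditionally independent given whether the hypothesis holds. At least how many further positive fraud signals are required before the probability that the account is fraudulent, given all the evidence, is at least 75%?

Prior odds = 13/487.
Bayes factor of the evidence already in hand = 1.4.
Odds after that evidence = (13/487) × 1.4 = 91/2435.
Target odds = 0.75/0.25 = 3.
Need 1.3ⁿ ≥ 3 ÷ (91/2435) = 7305/91.
1.3¹⁶ ≈66.5417 falls short of 7305/91 but 1.3¹⁷ ≈86.5042 reaches it, so n = 17.

17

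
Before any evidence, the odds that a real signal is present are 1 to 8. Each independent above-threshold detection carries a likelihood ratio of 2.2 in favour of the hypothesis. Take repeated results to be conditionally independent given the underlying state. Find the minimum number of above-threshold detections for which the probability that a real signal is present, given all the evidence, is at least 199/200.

Prior odds = 0.125.
Likelihood ratio per above-threshold detection = 2.2.
Target posterior odds = 0.995/0.005 = 199.
Need 0.125 × 2.2ⁿ ≥ 199, i.e. 2.2ⁿ ≥ 1592.
2.2⁹ ≈1207.27 falls short of 1592 but 2.2¹⁰ ≈2655.99 reaches it, so n = 10.

10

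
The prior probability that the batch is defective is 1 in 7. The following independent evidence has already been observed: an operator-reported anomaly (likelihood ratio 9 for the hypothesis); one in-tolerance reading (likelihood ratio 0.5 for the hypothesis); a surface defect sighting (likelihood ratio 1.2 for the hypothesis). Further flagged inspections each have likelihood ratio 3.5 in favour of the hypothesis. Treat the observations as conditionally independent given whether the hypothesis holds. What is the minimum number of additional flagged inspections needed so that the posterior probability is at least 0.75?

1

Prior odds = (1/7)/(6/7) = 1/6.
Combined Bayes factor of the evidence already in hand = 9 × 0.5 × 1.2 = 5.4.
Odds after that evidence = (1/6) × 5.4 = 0.9.
Target odds = 0.75/0.25 = 3.
Need 3.5ⁿ ≥ 3 ÷ 0.9 = 10/3.
3.5¹ = 3.5, which meets the required 10/3; so n = 1.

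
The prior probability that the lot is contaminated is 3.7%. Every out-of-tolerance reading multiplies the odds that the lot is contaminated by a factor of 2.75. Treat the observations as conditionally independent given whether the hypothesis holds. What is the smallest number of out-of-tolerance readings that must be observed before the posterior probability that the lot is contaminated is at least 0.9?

Prior odds = 0.037/0.963 = 37/963.
Likelihood ratio per out-of-tolerance reading = 2.75.
Target posterior odds = 0.9/0.1 = 9.
Need (37/963) × 2.75ⁿ ≥ 9, i.e. 2.75ⁿ ≥ 8667/37.
2.75⁵ = 161051/1024 falls short of 8667/37 but 2.75⁶ = 1771561/4096 reaches it, so n = 6.

6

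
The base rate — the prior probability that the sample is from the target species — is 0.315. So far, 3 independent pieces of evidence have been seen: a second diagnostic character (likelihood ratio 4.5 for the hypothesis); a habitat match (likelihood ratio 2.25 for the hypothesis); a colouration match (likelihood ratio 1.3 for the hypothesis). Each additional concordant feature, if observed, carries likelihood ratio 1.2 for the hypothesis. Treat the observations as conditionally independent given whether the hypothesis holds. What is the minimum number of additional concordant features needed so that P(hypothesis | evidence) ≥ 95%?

7

Prior odds = 0.315/0.685 = 63/137.
Combined Bayes factor of the evidence already in hand = 4.5 × 2.25 × 1.3 = 13.1625.
Odds after that evidence = (63/137) × 13.1625 = 66339/10960.
Target odds = 0.95/0.05 = 19.
Need 1.2ⁿ ≥ 19 ÷ (66339/10960) = 208240/66339.
1.2⁶ = 46656/15625 falls short of 208240/66339 but 1.2⁷ = 279936/78125 reaches it, so n = 7.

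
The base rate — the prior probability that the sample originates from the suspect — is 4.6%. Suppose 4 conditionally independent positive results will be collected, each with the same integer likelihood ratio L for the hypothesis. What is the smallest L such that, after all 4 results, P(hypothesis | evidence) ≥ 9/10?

Prior odds = 0.046/0.954 = 23/477.
Target odds = 0.9/0.1 = 9.
Need L⁴ ≥ 9 ÷ (23/477) = 4293/23.
3⁴ = 81 < 4293/23 ≤ 256 = 4⁴, so L = 4.

4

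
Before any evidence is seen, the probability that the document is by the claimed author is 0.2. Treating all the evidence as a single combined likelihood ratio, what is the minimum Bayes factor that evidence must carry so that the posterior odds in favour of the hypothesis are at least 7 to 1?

Prior odds = 0.2/0.8 = 0.25.
Target odds = 7.
Required Bayes factor = 7 ÷ 0.25 = 28.

28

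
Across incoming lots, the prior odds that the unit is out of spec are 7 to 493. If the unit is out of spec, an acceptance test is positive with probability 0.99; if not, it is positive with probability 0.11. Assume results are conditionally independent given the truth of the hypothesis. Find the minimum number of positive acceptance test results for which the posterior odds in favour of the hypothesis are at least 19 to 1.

Prior odds = 7/493.
Likelihood ratio of a positive = 0.99/0.11 = 9.
Target odds = 19.
Require 9ⁿ ≥ 19 ÷ (7/493) = 9367/7.
9³ = 729 falls short of 9367/7 but 9⁴ = 6561 reaches it, so n = 4.

4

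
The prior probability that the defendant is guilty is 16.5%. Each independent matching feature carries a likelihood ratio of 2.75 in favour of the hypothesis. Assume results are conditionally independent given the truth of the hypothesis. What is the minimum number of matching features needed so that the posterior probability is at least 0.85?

Prior odds = 0.165/0.835 = 33/167.
Likelihood ratio per matching feature = 2.75.
Target posterior odds = 0.85/0.15 = 17/3.
Need (33/167) × 2.75ⁿ ≥ 17/3, i.e. 2.75ⁿ ≥ 2839/99.
2.75³ = 20.796875 falls short of 2839/99 but 2.75⁴ = 57.19140625 reaches it, so n = 4.

4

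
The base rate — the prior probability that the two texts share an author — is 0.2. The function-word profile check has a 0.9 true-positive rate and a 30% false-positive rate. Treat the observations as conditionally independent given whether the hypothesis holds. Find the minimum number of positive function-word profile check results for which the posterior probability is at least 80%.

3

Prior odds: 0.2 ÷ 0.8 = 0.25.
Likelihood ratio of a positive result = 0.9/0.3 = 3.
Target posterior odds = 0.8/0.2 = 4.
Need 0.25 × 3ⁿ ≥ 4, i.e. 3ⁿ ≥ 16.
3² = 9 falls short of 16 but 3³ = 27 reaches it, so n = 3.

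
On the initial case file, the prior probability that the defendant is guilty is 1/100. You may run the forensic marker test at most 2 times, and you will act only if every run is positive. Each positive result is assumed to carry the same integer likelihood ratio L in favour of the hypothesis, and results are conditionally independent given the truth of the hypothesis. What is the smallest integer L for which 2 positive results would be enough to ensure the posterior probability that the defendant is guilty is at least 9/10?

Prior odds = 0.01/0.99 = 1/99.
Target odds = 0.9/0.1 = 9.
Need L² ≥ 9 ÷ (1/99) = 891.
29² = 841 < 891 ≤ 900 = 30², so L = 30.

30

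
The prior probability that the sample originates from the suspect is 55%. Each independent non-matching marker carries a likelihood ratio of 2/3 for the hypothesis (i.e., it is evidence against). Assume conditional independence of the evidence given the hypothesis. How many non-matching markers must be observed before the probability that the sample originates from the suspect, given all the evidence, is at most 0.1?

6

Prior odds = 0.55/0.45 = 11/9.
Likelihood ratio per non-matching marker = 2/3.
Target posterior odds = 0.1/0.9 = 1/9.
Require (2/3)ⁿ ≤ 1/9 ÷ (11/9) = 1/11.
(2/3)⁵ = 32/243 is still above 1/11 but (2/3)⁶ = 64/729 is at or below it, so n = 6.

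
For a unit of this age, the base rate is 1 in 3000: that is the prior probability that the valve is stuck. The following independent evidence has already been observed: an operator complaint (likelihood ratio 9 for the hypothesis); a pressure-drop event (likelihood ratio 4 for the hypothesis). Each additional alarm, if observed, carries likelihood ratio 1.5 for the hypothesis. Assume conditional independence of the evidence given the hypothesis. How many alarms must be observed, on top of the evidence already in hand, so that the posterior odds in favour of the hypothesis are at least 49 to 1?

21

Prior odds = (1/3000)/(2999/3000) = 1/2999.
Combined Bayes factor of the evidence already in hand = 9 × 4 = 36.
Odds after that evidence = (1/2999) × 36 = 36/2999.
Target odds = 49.
Need 1.5ⁿ ≥ 49 ÷ (36/2999) = 146951/36.
1.5²⁰ ≈3325.26 falls short of 146951/36 but 1.5²¹ ≈4987.89 reaches it, so n = 21.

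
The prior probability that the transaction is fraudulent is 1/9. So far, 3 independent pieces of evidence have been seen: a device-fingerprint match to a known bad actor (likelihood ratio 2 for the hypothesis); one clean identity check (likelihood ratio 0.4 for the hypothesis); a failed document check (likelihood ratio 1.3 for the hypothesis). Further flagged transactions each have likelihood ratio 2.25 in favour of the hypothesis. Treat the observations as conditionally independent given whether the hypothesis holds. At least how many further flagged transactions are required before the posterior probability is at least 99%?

Prior odds = (1/9)/(8/9) = 0.125.
Combined Bayes factor of the evidence already in hand = 2 × 0.4 × 1.3 = 1.04.
Odds after that evidence = 0.125 × 1.04 = 0.13.
Target odds = 0.99/0.01 = 99.
Need 2.25ⁿ ≥ 99 ÷ 0.13 = 9900/13.
2.25⁸ = 43046721/65536 falls short of 9900/13 but 2.25⁹ = 387420489/262144 reaches it, so n = 9.

9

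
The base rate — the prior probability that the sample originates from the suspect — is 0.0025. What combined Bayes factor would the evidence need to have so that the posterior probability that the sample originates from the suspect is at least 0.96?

Prior odds = 0.0025/0.9975 = 1/399.
Target odds = 0.96/0.04 = 24.
Required Bayes factor = 24 ÷ (1/399) = 9576.

9576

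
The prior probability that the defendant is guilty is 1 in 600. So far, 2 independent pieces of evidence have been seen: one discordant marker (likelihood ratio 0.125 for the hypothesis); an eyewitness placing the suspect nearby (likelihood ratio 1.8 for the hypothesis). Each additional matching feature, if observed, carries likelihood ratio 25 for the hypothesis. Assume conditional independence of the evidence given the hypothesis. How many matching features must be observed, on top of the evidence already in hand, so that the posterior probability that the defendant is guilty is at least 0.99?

Prior odds = (1/600)/(599/600) = 1/599.
Combined Bayes factor of the evidence already in hand = 0.125 × 1.8 = 0.225.
Odds after that evidence = (1/599) × 0.225 = 9/23960.
Target odds = 0.99/0.01 = 99.
Need 25ⁿ ≥ 99 ÷ (9/23960) = 263560.
25³ = 15625 falls short of 263560 but 25⁴ = 390625 reaches it, so n = 4.

4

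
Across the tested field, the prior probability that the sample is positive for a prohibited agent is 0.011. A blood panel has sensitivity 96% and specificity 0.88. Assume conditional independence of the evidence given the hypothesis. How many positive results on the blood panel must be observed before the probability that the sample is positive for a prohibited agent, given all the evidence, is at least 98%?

5

Prior odds: 0.011 ÷ 0.989 = 11/989.
False-positive rate = 1 − 0.88 = 0.12; likelihood ratio of a positive = 0.96/0.12 = 8.
Target odds: 0.98 ÷ 0.02 = 49.
Require 8ⁿ ≥ 49 ÷ (11/989) = 48461/11.
8⁴ = 4096 falls short of 48461/11 but 8⁵ = 32768 reaches it, so n = 5.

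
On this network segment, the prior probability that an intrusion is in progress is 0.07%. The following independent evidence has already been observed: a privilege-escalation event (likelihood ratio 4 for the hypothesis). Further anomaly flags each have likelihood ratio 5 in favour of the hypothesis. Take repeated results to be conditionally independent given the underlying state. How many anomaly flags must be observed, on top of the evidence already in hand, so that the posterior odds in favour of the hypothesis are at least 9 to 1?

6

Prior odds = 0.0007/0.9993 = 7/9993.
Bayes factor of the evidence already in hand = 4.
Odds after that evidence = (7/9993) × 4 = 28/9993.
Target odds = 9.
Need 5ⁿ ≥ 9 ÷ (28/9993) = 89937/28.
5⁵ = 3125 falls short of 89937/28 but 5⁶ = 15625 reaches it, so n = 6.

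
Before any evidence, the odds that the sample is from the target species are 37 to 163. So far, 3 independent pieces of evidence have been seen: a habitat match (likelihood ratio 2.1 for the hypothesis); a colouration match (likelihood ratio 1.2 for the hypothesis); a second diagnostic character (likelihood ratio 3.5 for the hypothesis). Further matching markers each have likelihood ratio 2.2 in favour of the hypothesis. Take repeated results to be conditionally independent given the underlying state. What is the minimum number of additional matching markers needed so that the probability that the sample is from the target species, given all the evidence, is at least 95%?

Prior odds = 37/163.
Combined Bayes factor of the evidence already in hand = 2.1 × 1.2 × 3.5 = 8.82.
Odds after that evidence = (37/163) × 8.82 = 16317/8150.
Target odds = 0.95/0.05 = 19.
Need 2.2ⁿ ≥ 19 ÷ (16317/8150) = 154850/16317.
2.2² = 4.84 falls short of 154850/16317 but 2.2³ = 10.648 reaches it, so n = 3.

3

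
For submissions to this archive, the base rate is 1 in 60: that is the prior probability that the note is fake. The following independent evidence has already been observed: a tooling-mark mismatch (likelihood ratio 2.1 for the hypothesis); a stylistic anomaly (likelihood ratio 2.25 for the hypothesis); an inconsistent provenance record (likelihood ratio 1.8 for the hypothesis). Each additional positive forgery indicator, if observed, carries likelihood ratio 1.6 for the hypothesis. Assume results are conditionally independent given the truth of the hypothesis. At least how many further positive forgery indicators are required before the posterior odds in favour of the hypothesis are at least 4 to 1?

8

Prior odds = (1/60)/(59/60) = 1/59.
Combined Bayes factor of the evidence already in hand = 2.1 × 2.25 × 1.8 = 8.505.
Odds after that evidence = (1/59) × 8.505 = 1701/11800.
Target odds = 4.
Need 1.6ⁿ ≥ 4 ÷ (1701/11800) = 47200/1701.
1.6⁷ = 2097152/78125 falls short of 47200/1701 but 1.6⁸ = 16777216/390625 reaches it, so n = 8.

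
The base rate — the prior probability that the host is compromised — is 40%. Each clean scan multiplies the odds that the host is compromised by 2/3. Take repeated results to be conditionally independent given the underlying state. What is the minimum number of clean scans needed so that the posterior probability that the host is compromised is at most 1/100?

Prior odds: 0.4 ÷ 0.6 = 2/3.
Likelihood ratio per clean scan = 2/3.
Target posterior odds = 0.01/0.99 = 1/99.
Need (2/3) × (2/3)ⁿ ≤ 1/99, i.e. (2/3)ⁿ ≤ 1/66.
(2/3)¹⁰ = 1024/59049 is still above 1/66 but (2/3)¹¹ = 2048/177147 is at or below it, so n = 11.

11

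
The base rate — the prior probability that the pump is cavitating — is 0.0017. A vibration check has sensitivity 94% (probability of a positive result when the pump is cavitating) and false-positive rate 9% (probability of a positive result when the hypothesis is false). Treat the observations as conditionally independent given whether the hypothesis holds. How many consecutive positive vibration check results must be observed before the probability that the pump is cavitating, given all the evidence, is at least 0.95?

Prior odds: 0.0017 ÷ 0.9983 = 17/9983.
Likelihood ratio of a positive result = 0.94/0.09 = 94/9.
Target odds: 0.95 ÷ 0.05 = 19.
Need (17/9983) × (94/9)ⁿ ≥ 19, i.e. (94/9)ⁿ ≥ 189677/17.
(94/9)³ = 830584/729 falls short of 189677/17 but (94/9)⁴ = 78074896/6561 reaches it, so n = 4.

4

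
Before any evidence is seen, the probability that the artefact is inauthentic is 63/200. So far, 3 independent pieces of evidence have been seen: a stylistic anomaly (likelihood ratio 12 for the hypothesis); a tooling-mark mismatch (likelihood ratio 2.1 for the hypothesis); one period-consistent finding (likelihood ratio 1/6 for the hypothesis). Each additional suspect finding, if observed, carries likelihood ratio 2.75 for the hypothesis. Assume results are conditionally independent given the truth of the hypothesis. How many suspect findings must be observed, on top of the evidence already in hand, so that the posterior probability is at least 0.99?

Prior odds = 0.315/0.685 = 63/137.
Combined Bayes factor of the evidence already in hand = 12 × 2.1 × (1/6) = 4.2.
Odds after that evidence = (63/137) × 4.2 = 1323/685.
Target odds = 0.99/0.01 = 99.
Need 2.75ⁿ ≥ 99 ÷ (1323/685) = 7535/147.
2.75³ = 20.796875 falls short of 7535/147 but 2.75⁴ = 57.19140625 reaches it, so n = 4.

4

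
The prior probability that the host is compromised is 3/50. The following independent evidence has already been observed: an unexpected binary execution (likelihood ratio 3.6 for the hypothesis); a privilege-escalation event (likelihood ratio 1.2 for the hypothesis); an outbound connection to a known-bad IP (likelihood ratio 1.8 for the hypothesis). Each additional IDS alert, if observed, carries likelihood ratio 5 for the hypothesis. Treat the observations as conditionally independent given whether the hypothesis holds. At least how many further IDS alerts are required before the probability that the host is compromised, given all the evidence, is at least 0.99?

4

Prior odds = 0.06/0.94 = 3/47.
Combined Bayes factor of the evidence already in hand = 3.6 × 1.2 × 1.8 = 7.776.
Odds after that evidence = (3/47) × 7.776 = 2916/5875.
Target odds = 0.99/0.01 = 99.
Need 5ⁿ ≥ 99 ÷ (2916/5875) = 64625/324.
5³ = 125 falls short of 64625/324 but 5⁴ = 625 reaches it, so n = 4.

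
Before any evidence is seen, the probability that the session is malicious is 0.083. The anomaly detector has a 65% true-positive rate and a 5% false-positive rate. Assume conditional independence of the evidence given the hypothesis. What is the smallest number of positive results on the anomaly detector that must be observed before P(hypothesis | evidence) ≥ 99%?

Prior odds: 0.083 ÷ 0.917 = 83/917.
Likelihood ratio of a positive result = 0.65/0.05 = 13.
Target posterior odds = 0.99/0.01 = 99.
Need (83/917) × 13ⁿ ≥ 99, i.e. 13ⁿ ≥ 90783/83.
13² = 169 falls short of 90783/83 but 13³ = 2197 reaches it, so n = 3.

3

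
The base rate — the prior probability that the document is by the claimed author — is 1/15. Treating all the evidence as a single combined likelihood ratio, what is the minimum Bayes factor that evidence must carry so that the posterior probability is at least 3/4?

Prior odds = (1/15)/(14/15) = 1/14.
Target odds = 0.75/0.25 = 3.
Required Bayes factor = 3 ÷ (1/14) = 42.

42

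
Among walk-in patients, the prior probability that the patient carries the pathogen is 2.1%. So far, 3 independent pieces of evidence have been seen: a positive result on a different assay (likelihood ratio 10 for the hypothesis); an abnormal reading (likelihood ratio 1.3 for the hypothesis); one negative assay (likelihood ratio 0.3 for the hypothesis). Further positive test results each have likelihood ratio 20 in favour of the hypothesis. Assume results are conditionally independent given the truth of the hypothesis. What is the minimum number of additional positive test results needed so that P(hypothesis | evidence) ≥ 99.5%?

Prior odds = 0.021/0.979 = 21/979.
Combined Bayes factor of the evidence already in hand = 10 × 1.3 × 0.3 = 3.9.
Odds after that evidence = (21/979) × 3.9 = 819/9790.
Target odds = 0.995/0.005 = 199.
Need 20ⁿ ≥ 199 ÷ (819/9790) = 1948210/819.
20² = 400 falls short of 1948210/819 but 20³ = 8000 reaches it, so n = 3.

3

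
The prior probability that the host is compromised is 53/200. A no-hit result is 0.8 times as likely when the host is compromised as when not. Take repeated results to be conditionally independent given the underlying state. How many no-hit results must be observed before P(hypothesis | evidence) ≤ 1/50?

13

Prior odds = 0.265/0.735 = 53/147.
Likelihood ratio per no-hit result = 0.8.
Target odds: 0.02 ÷ 0.98 = 1/49.
Require 0.8ⁿ ≤ 1/49 ÷ (53/147) = 3/53.
0.8¹² = 16777216/244140625 is still above 3/53 but 0.8¹³ ≈0.0549756 is at or below it, so n = 13.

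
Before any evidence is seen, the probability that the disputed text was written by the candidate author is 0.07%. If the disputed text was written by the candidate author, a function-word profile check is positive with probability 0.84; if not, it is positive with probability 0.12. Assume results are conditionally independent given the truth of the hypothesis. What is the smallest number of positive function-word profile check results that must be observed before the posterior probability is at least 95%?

Prior odds: 0.0007 ÷ 0.9993 = 7/9993.
Likelihood ratio of a positive = 0.84/0.12 = 7.
Target odds: 0.95 ÷ 0.05 = 19.
Require 7ⁿ ≥ 19 ÷ (7/9993) = 189867/7.
7⁵ = 16807 falls short of 189867/7 but 7⁶ = 117649 reaches it, so n = 6.

6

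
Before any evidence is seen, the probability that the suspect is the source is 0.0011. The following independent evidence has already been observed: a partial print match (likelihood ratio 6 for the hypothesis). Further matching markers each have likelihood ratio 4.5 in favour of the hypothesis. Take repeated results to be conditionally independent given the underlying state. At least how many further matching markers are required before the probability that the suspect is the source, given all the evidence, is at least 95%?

Prior odds = 0.0011/0.9989 = 11/9989.
Bayes factor of the evidence already in hand = 6.
Odds after that evidence = (11/9989) × 6 = 66/9989.
Target odds = 0.95/0.05 = 19.
Need 4.5ⁿ ≥ 19 ÷ (66/9989) = 189791/66.
4.5⁵ = 1845.28125 falls short of 189791/66 but 4.5⁶ = 8303.765625 reaches it, so n = 6.

6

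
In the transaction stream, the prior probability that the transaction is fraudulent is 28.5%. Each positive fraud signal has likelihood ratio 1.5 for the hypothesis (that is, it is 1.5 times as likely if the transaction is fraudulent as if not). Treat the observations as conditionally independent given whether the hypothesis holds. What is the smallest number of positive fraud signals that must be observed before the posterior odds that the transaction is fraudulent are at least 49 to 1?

Prior odds: 0.285 ÷ 0.715 = 57/143.
Likelihood ratio per positive fraud signal = 1.5.
Target odds = 49.
Require 1.5ⁿ ≥ 49 ÷ (57/143) = 7007/57.
1.5¹¹ = 177147/2048 falls short of 7007/57 but 1.5¹² = 531441/4096 reaches it, so n = 12.

12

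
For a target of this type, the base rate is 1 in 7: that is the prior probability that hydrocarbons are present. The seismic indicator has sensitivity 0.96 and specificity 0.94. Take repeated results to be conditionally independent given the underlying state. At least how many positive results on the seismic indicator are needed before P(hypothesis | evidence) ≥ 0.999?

Prior odds: (1/7) ÷ (6/7) = 1/6.
False-positive rate = 1 − 0.94 = 0.06; likelihood ratio of a positive = 0.96/0.06 = 16.
Target odds: 0.999 ÷ 0.001 = 999.
Require 16ⁿ ≥ 999 ÷ (1/6) = 5994.
16³ = 4096 falls short of 5994 but 16⁴ = 65536 reaches it, so n = 4.

4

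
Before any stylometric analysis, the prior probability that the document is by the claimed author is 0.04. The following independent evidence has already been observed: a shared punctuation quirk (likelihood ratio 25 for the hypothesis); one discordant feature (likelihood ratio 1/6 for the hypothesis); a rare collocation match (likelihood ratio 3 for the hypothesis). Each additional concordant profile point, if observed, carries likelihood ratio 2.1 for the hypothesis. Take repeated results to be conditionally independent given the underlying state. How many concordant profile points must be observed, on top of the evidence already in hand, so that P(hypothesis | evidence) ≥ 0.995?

9

Prior odds = 0.04/0.96 = 1/24.
Combined Bayes factor of the evidence already in hand = 25 × (1/6) × 3 = 12.5.
Odds after that evidence = (1/24) × 12.5 = 25/48.
Target odds = 0.995/0.005 = 199.
Need 2.1ⁿ ≥ 199 ÷ (25/48) = 382.08.
2.1⁸ ≈378.229 falls short of 382.08 but 2.1⁹ ≈794.28 reaches it, so n = 9.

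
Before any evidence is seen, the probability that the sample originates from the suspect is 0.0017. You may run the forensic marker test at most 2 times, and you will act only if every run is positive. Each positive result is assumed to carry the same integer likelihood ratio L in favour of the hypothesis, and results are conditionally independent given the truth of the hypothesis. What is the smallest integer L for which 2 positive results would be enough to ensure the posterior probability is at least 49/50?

170

Prior odds = 0.0017/0.9983 = 17/9983.
Target odds = 0.98/0.02 = 49.
Need L² ≥ 49 ÷ (17/9983) = 489167/17.
169² = 28561 < 489167/17 ≤ 28900 = 170², so L = 170.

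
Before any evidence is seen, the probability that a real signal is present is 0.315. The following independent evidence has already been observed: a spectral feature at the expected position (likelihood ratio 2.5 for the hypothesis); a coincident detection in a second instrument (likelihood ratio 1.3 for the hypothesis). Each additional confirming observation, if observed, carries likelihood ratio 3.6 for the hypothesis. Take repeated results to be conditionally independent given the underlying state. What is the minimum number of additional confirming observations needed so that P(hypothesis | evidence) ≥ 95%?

2

Prior odds = 0.315/0.685 = 63/137.
Combined Bayes factor of the evidence already in hand = 2.5 × 1.3 = 3.25.
Odds after that evidence = (63/137) × 3.25 = 819/548.
Target odds = 0.95/0.05 = 19.
Need 3.6ⁿ ≥ 19 ÷ (819/548) = 10412/819.
3.6¹ = 3.6 falls short of 10412/819 but 3.6² = 12.96 reaches it, so n = 2.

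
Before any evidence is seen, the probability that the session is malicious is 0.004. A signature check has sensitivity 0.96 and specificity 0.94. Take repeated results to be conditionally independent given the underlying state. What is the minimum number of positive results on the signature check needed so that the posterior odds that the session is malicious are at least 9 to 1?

3

Prior odds: 0.004 ÷ 0.996 = 1/249.
False-positive rate = 1 − 0.94 = 0.06; likelihood ratio of a positive = 0.96/0.06 = 16.
Target odds = 9.
Require 16ⁿ ≥ 9 ÷ (1/249) = 2241.
16² = 256 falls short of 2241 but 16³ = 4096 reaches it, so n = 3.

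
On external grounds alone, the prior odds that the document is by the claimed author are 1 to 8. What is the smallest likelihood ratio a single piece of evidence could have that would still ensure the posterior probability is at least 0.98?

Prior odds = 0.125.
Target odds = 0.98/0.02 = 49.
Required Bayes factor = 49 ÷ 0.125 = 392.

392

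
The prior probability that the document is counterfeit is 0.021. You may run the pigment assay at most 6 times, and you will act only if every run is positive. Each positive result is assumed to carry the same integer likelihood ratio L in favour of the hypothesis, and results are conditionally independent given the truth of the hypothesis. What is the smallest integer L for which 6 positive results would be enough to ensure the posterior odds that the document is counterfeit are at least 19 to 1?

4

Prior odds = 0.021/0.979 = 21/979.
Target odds = 19.
Need L⁶ ≥ 19 ÷ (21/979) = 18601/21.
3⁶ = 729 < 18601/21 ≤ 4096 = 4⁶, so L = 4.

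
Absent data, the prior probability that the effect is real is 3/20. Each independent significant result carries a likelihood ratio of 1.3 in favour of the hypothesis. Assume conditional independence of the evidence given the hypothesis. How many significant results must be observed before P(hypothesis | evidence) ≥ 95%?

Prior odds: 0.15 ÷ 0.85 = 3/17.
Likelihood ratio per significant result = 1.3.
Target posterior odds = 0.95/0.05 = 19.
Require 1.3ⁿ ≥ 19 ÷ (3/17) = 323/3.
1.3¹⁷ ≈86.5042 falls short of 323/3 but 1.3¹⁸ ≈112.455 reaches it, so n = 18.

18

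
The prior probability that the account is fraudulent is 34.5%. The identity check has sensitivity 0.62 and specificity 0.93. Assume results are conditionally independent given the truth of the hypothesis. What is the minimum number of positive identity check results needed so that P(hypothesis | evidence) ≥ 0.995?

3

Prior odds = 0.345/0.655 = 69/131.
False-positive rate = 1 − 0.93 = 0.07; likelihood ratio of a positive = 0.62/0.07 = 62/7.
Target posterior odds = 0.995/0.005 = 199.
Require (62/7)ⁿ ≥ 199 ÷ (69/131) = 26069/69.
(62/7)² = 3844/49 falls short of 26069/69 but (62/7)³ = 238328/343 reaches it, so n = 3.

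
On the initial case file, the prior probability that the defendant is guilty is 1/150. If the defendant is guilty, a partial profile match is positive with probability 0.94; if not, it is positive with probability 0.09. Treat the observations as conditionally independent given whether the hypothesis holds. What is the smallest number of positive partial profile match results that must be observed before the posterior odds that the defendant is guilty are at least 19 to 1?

Prior odds: (1/150) ÷ (149/150) = 1/149.
Likelihood ratio of a positive = 0.94/0.09 = 94/9.
Target odds = 19.
Require (94/9)ⁿ ≥ 19 ÷ (1/149) = 2831.
(94/9)³ = 830584/729 falls short of 2831 but (94/9)⁴ = 78074896/6561 reaches it, so n = 4.

4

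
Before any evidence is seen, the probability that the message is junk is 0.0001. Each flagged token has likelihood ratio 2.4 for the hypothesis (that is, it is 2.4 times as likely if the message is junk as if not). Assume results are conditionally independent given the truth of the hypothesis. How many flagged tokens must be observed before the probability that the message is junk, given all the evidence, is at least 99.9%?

Prior odds = 0.0001/0.9999 = 1/9999.
Likelihood ratio per flagged token = 2.4.
Target odds: 0.999 ÷ 0.001 = 999.
Require 2.4ⁿ ≥ 999 ÷ (1/9999) = 9989001.
2.4¹⁸ ≈6.97915e+06 falls short of 9989001 but 2.4¹⁹ ≈1.675e+07 reaches it, so n = 19.

19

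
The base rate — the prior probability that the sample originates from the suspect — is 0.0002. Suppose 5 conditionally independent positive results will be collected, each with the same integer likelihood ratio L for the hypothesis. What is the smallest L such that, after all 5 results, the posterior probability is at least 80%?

8

Prior odds = 0.0002/0.9998 = 1/4999.
Target odds = 0.8/0.2 = 4.
Need L⁵ ≥ 4 ÷ (1/4999) = 19996.
7⁵ = 16807 < 19996 ≤ 32768 = 8⁵, so L = 8.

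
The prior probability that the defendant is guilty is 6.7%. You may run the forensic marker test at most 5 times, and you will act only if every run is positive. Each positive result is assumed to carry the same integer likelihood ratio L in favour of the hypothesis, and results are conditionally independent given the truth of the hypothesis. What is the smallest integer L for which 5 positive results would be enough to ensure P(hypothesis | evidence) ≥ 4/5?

3

Prior odds = 0.067/0.933 = 67/933.
Target odds = 0.8/0.2 = 4.
Need L⁵ ≥ 4 ÷ (67/933) = 3732/67.
2⁵ = 32 < 3732/67 ≤ 243 = 3⁵, so L = 3.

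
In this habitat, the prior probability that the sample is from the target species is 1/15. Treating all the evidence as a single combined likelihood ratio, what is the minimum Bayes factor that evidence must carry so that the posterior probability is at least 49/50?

686

Prior odds = (1/15)/(14/15) = 1/14.
Target odds = 0.98/0.02 = 49.
Required Bayes factor = 49 ÷ (1/14) = 686.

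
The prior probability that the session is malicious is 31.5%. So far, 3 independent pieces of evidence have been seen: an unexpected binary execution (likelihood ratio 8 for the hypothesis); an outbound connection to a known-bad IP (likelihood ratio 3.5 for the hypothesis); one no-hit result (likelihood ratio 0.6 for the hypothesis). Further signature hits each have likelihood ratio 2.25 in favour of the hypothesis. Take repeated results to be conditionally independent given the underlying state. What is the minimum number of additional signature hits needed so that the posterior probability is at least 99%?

Prior odds = 0.315/0.685 = 63/137.
Combined Bayes factor of the evidence already in hand = 8 × 3.5 × 0.6 = 16.8.
Odds after that evidence = (63/137) × 16.8 = 5292/685.
Target odds = 0.99/0.01 = 99.
Need 2.25ⁿ ≥ 99 ÷ (5292/685) = 7535/588.
2.25³ = 11.390625 falls short of 7535/588 but 2.25⁴ = 25.62890625 reaches it, so n = 4.

4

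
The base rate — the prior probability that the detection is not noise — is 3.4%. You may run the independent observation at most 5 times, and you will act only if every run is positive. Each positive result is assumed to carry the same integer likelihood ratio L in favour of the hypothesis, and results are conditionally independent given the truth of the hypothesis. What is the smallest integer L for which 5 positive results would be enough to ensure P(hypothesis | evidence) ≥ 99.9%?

8

Prior odds = 0.034/0.966 = 17/483.
Target odds = 0.999/0.001 = 999.
Need L⁵ ≥ 999 ÷ (17/483) = 482517/17.
7⁵ = 16807 < 482517/17 ≤ 32768 = 8⁵, so L = 8.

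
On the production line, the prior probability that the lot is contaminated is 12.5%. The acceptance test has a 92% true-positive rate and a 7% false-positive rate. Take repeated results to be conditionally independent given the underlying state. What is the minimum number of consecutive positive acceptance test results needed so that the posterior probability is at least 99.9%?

4

Prior odds = 0.125/0.875 = 1/7.
Likelihood ratio of a positive result = 0.92/0.07 = 92/7.
Target odds: 0.999 ÷ 0.001 = 999.
Require (92/7)ⁿ ≥ 999 ÷ (1/7) = 6993.
(92/7)³ = 778688/343 falls short of 6993 but (92/7)⁴ = 71639296/2401 reaches it, so n = 4.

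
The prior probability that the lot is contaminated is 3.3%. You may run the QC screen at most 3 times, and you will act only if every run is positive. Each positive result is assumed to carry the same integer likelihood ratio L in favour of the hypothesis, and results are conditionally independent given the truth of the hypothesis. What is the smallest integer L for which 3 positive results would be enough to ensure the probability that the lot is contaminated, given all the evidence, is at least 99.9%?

31

Prior odds = 0.033/0.967 = 33/967.
Target odds = 0.999/0.001 = 999.
Need L³ ≥ 999 ÷ (33/967) = 322011/11.
30³ = 27000 < 322011/11 ≤ 29791 = 31³, so L = 31.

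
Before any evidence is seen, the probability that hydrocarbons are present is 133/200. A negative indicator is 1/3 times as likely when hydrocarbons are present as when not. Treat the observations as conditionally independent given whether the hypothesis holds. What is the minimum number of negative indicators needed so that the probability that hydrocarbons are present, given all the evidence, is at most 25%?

2

Prior odds: 0.665 ÷ 0.335 = 133/67.
Likelihood ratio per negative indicator = 1/3.
Target posterior odds = 0.25/0.75 = 1/3.
Require (1/3)ⁿ ≤ 1/3 ÷ (133/67) = 67/399.
(1/3)¹ = 1/3 is still above 67/399 but (1/3)² = 1/9 is at or below it, so n = 2.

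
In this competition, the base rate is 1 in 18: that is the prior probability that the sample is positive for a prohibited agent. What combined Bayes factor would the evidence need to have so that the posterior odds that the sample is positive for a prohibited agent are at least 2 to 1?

Prior odds = (1/18)/(17/18) = 1/17.
Target odds = 2.
Required Bayes factor = 2 ÷ (1/17) = 34.

34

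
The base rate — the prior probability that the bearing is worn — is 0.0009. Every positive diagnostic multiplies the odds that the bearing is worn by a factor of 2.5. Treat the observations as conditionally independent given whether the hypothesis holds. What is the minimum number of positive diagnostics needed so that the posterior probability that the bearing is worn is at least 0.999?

Prior odds = 0.0009/0.9991 = 9/9991.
Likelihood ratio per positive diagnostic = 2.5.
Target odds: 0.999 ÷ 0.001 = 999.
Require 2.5ⁿ ≥ 999 ÷ (9/9991) = 1109001.
2.5¹⁵ ≈931323 falls short of 1109001 but 2.5¹⁶ ≈2.32831e+06 reaches it, so n = 16.

16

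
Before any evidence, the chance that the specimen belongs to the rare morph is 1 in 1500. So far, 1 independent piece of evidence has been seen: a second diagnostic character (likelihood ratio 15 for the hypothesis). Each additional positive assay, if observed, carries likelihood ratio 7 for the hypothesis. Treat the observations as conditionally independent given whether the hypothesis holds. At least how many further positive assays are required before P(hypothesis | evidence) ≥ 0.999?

6

Prior odds = (1/1500)/(1499/1500) = 1/1499.
Bayes factor of the evidence already in hand = 15.
Odds after that evidence = (1/1499) × 15 = 15/1499.
Target odds = 0.999/0.001 = 999.
Need 7ⁿ ≥ 999 ÷ (15/1499) = 99833.4.
7⁵ = 16807 falls short of 99833.4 but 7⁶ = 117649 reaches it, so n = 6.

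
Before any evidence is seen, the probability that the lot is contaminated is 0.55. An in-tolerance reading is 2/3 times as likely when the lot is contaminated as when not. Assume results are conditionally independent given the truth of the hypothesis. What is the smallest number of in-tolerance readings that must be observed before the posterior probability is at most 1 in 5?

4

Prior odds: 0.55 ÷ 0.45 = 11/9.
Likelihood ratio per in-tolerance reading = 2/3.
Target posterior odds = 0.2/0.8 = 0.25.
Need (11/9) × (2/3)ⁿ ≤ 0.25, i.e. (2/3)ⁿ ≤ 9/44.
(2/3)³ = 8/27 is still above 9/44 but (2/3)⁴ = 16/81 is at or below it, so n = 4.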